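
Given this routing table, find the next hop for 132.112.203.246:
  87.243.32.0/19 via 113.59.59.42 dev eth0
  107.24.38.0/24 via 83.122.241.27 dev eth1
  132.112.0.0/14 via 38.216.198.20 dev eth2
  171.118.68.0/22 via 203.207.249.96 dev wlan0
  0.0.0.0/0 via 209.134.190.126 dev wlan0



Longest prefix match for 132.112.203.246:
  /19 87.243.32.0: no
  /24 107.24.38.0: no
  /14 132.112.0.0: MATCH
  /22 171.118.68.0: no
  /0 0.0.0.0: MATCH
Selected: next-hop 38.216.198.20 via eth2 (matched /14)


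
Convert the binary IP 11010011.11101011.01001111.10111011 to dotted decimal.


11010011 = 211
11101011 = 235
01001111 = 79
10111011 = 187
IP: 211.235.79.187


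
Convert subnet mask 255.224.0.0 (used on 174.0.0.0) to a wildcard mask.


Subnet mask: 255.224.0.0
Wildcard = 255.255.255.255 - subnet mask
255 - 255 = 0
255 - 224 = 31
255 - 0 = 255
255 - 0 = 255
Wildcard: 0.31.255.255


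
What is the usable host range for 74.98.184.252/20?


Network: 74.98.176.0
Broadcast: 74.98.191.255
First usable = network + 1
Last usable = broadcast - 1
Range: 74.98.176.1 to 74.98.191.254


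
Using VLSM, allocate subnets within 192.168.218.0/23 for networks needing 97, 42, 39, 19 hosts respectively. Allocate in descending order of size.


97 hosts -> /25 (126 usable): 192.168.218.0/25
42 hosts -> /26 (62 usable): 192.168.218.128/26
39 hosts -> /26 (62 usable): 192.168.218.192/26
19 hosts -> /27 (30 usable): 192.168.219.0/27
Allocation: 192.168.218.0/25 (97 hosts, 126 usable); 192.168.218.128/26 (42 hosts, 62 usable); 192.168.218.192/26 (39 hosts, 62 usable); 192.168.219.0/27 (19 hosts, 30 usable)


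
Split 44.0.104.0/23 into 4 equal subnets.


New prefix = 23 + 2 = 25
Each subnet has 128 addresses
  44.0.104.0/25
  44.0.104.128/25
  44.0.105.0/25
  44.0.105.128/25
Subnets: 44.0.104.0/25, 44.0.104.128/25, 44.0.105.0/25, 44.0.105.128/25


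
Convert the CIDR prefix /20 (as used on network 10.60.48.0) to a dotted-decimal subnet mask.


/20 means 20 network bits, 12 host bits
Binary: 11111111111111111111000000000000
Mask: 255.255.240.0


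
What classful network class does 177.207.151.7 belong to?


First octet: 177
Binary: 10110001
10xxxxxx -> Class B (128-191)
Class B, default mask 255.255.0.0 (/16)


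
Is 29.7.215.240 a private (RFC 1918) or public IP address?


RFC 1918 private ranges:
  10.0.0.0/8 (10.0.0.0 - 10.255.255.255)
  172.16.0.0/12 (172.16.0.0 - 172.31.255.255)
  192.168.0.0/16 (192.168.0.0 - 192.168.255.255)
Public (not in any RFC 1918 range)


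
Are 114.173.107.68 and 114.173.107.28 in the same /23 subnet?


Mask: 255.255.254.0
114.173.107.68 AND mask = 114.173.106.0
114.173.107.28 AND mask = 114.173.106.0
Yes, same subnet (114.173.106.0)


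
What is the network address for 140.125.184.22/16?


IP:   10001100.01111101.10111000.00010110
Mask: 11111111.11111111.00000000.00000000
AND operation:
Net:  10001100.01111101.00000000.00000000
Network: 140.125.0.0/16


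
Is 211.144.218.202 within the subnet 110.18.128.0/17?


Subnet network: 110.18.128.0
Test IP AND mask: 211.144.128.0
No, 211.144.218.202 is not in 110.18.128.0/17


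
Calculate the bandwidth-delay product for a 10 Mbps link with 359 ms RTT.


BDP = bandwidth * RTT
= 10 Mbps * 359 ms
= 10 * 1e6 * 359 / 1000 bits
= 3590000 bits
= 448750 bytes
= 438.2324 KB
BDP = 3590000 bits (448750 bytes)


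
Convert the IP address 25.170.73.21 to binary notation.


25 = 00011001
170 = 10101010
73 = 01001001
21 = 00010101
Binary: 00011001.10101010.01001001.00010101


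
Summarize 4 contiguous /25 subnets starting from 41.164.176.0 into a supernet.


Original prefix: /25
Number of subnets: 4 = 2^2
New prefix = 25 - 2 = 23
Supernet: 41.164.176.0/23


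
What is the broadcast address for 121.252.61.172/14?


Network: 121.252.0.0/14
Host bits = 18
Set all host bits to 1:
Broadcast: 121.255.255.255


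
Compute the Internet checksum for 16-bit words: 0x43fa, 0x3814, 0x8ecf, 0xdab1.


Sum all words (with carry folding):
+ 0x43fa = 0x43fa
+ 0x3814 = 0x7c0e
+ 0x8ecf = 0x0ade
+ 0xdab1 = 0xe58f
One's complement: ~0xe58f
Checksum = 0x1a70


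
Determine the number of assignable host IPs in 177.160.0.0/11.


Host bits = 32 - 11 = 21
Total addresses = 2^21 = 2097152
Usable = total - 2 (network and broadcast)
Usable hosts: 2097150


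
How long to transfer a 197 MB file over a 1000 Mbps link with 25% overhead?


Effective throughput = 1000 * (1 - 25/100) = 750 Mbps
File size in Mb = 197 * 8 = 1576 Mb
Time = 1576 / 750
Time = 2.1013 seconds


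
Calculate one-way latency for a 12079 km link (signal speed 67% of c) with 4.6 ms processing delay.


Speed = 0.67 * 3e5 km/s = 201000 km/s
Propagation delay = 12079 / 201000 = 0.0601 s = 60.0945 ms
Processing delay = 4.6 ms
Total one-way latency = 64.6945 ms


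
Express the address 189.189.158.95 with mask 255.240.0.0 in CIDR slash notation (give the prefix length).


Binary: 11111111.11110000.00000000.00000000
Count leading 1s
Prefix: /12


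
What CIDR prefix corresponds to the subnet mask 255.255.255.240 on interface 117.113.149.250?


Binary: 11111111.11111111.11111111.11110000
Count leading 1s
Prefix: /28


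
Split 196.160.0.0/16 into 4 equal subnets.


New prefix = 16 + 2 = 18
Each subnet has 16384 addresses
  196.160.0.0/18
  196.160.64.0/18
  196.160.128.0/18
  196.160.192.0/18
Subnets: 196.160.0.0/18, 196.160.64.0/18, 196.160.128.0/18, 196.160.192.0/18


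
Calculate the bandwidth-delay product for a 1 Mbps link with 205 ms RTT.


BDP = bandwidth * RTT
= 1 Mbps * 205 ms
= 1 * 1e6 * 205 / 1000 bits
= 205000 bits
= 25625 bytes
= 25.0244 KB
BDP = 205000 bits (25625 bytes)


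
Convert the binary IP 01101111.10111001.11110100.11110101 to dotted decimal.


01101111 = 111
10111001 = 185
11110100 = 244
11110101 = 245
IP: 111.185.244.245


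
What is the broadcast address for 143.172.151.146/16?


Network: 143.172.0.0/16
Host bits = 16
Set all host bits to 1:
Broadcast: 143.172.255.255


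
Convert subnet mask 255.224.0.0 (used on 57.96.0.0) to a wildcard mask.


Subnet mask: 255.224.0.0
Wildcard = 255.255.255.255 - subnet mask
255 - 255 = 0
255 - 224 = 31
255 - 0 = 255
255 - 0 = 255
Wildcard: 0.31.255.255


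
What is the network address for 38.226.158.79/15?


IP:   00100110.11100010.10011110.01001111
Mask: 11111111.11111110.00000000.00000000
AND operation:
Net:  00100110.11100010.00000000.00000000
Network: 38.226.0.0/15


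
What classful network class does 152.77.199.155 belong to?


First octet: 152
Binary: 10011000
10xxxxxx -> Class B (128-191)
Class B, default mask 255.255.0.0 (/16)


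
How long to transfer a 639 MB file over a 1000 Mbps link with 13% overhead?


Effective throughput = 1000 * (1 - 13/100) = 870 Mbps
File size in Mb = 639 * 8 = 5112 Mb
Time = 5112 / 870
Time = 5.8759 seconds


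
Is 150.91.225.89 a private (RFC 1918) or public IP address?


RFC 1918 private ranges:
  10.0.0.0/8 (10.0.0.0 - 10.255.255.255)
  172.16.0.0/12 (172.16.0.0 - 172.31.255.255)
  192.168.0.0/16 (192.168.0.0 - 192.168.255.255)
Public (not in any RFC 1918 range)


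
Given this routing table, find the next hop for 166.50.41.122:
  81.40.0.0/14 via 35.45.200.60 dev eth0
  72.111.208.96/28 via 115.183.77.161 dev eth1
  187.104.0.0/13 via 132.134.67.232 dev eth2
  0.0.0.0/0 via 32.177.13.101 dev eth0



Longest prefix match for 166.50.41.122:
  /14 81.40.0.0: no
  /28 72.111.208.96: no
  /13 187.104.0.0: no
  /0 0.0.0.0: MATCH
Selected: next-hop 32.177.13.101 via eth0 (matched /0)


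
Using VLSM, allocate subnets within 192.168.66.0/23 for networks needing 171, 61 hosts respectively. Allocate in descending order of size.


171 hosts -> /24 (254 usable): 192.168.66.0/24
61 hosts -> /26 (62 usable): 192.168.67.0/26
Allocation: 192.168.66.0/24 (171 hosts, 254 usable); 192.168.67.0/26 (61 hosts, 62 usable)


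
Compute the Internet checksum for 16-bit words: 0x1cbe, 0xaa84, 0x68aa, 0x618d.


Sum all words (with carry folding):
+ 0x1cbe = 0x1cbe
+ 0xaa84 = 0xc742
+ 0x68aa = 0x2fed
+ 0x618d = 0x917a
One's complement: ~0x917a
Checksum = 0x6e85


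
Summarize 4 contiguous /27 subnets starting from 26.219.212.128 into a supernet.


Original prefix: /27
Number of subnets: 4 = 2^2
New prefix = 27 - 2 = 25
Supernet: 26.219.212.128/25


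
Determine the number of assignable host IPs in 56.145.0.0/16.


Host bits = 32 - 16 = 16
Total addresses = 2^16 = 65536
Usable = total - 2 (network and broadcast)
Usable hosts: 65534


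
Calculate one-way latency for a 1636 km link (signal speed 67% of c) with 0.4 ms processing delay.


Speed = 0.67 * 3e5 km/s = 201000 km/s
Propagation delay = 1636 / 201000 = 0.0081 s = 8.1393 ms
Processing delay = 0.4 ms
Total one-way latency = 8.5393 ms


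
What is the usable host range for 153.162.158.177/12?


Network: 153.160.0.0
Broadcast: 153.175.255.255
First usable = network + 1
Last usable = broadcast - 1
Range: 153.160.0.1 to 153.175.255.254


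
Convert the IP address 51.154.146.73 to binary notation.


51 = 00110011
154 = 10011010
146 = 10010010
73 = 01001001
Binary: 00110011.10011010.10010010.01001001


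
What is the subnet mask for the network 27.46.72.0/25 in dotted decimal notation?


/25 means 25 network bits, 7 host bits
Binary: 11111111111111111111111110000000
Mask: 255.255.255.128


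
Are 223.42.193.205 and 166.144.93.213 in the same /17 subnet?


Mask: 255.255.128.0
223.42.193.205 AND mask = 223.42.128.0
166.144.93.213 AND mask = 166.144.0.0
No, different subnets (223.42.128.0 vs 166.144.0.0)


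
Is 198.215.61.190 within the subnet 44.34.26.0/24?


Subnet network: 44.34.26.0
Test IP AND mask: 198.215.61.0
No, 198.215.61.190 is not in 44.34.26.0/24


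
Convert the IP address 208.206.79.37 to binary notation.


208 = 11010000
206 = 11001110
79 = 01001111
37 = 00100101
Binary: 11010000.11001110.01001111.00100101


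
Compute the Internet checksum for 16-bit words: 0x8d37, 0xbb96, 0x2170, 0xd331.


Sum all words (with carry folding):
+ 0x8d37 = 0x8d37
+ 0xbb96 = 0x48ce
+ 0x2170 = 0x6a3e
+ 0xd331 = 0x3d70
One's complement: ~0x3d70
Checksum = 0xc28f


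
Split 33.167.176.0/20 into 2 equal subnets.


New prefix = 20 + 1 = 21
Each subnet has 2048 addresses
  33.167.176.0/21
  33.167.184.0/21
Subnets: 33.167.176.0/21, 33.167.184.0/21


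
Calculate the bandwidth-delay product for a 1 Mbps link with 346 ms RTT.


BDP = bandwidth * RTT
= 1 Mbps * 346 ms
= 1 * 1e6 * 346 / 1000 bits
= 346000 bits
= 43250 bytes
= 42.2363 KB
BDP = 346000 bits (43250 bytes)


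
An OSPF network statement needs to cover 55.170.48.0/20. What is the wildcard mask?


Subnet mask: 255.255.240.0
Wildcard = 255.255.255.255 - subnet mask
255 - 255 = 0
255 - 255 = 0
255 - 240 = 15
255 - 0 = 255
Wildcard: 0.0.15.255


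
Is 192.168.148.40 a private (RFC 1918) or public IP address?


RFC 1918 private ranges:
  10.0.0.0/8 (10.0.0.0 - 10.255.255.255)
  172.16.0.0/12 (172.16.0.0 - 172.31.255.255)
  192.168.0.0/16 (192.168.0.0 - 192.168.255.255)
Private (in 192.168.0.0/16)


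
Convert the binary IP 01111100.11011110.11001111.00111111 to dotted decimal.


01111100 = 124
11011110 = 222
11001111 = 207
00111111 = 63
IP: 124.222.207.63


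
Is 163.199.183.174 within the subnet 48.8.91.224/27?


Subnet network: 48.8.91.224
Test IP AND mask: 163.199.183.160
No, 163.199.183.174 is not in 48.8.91.224/27


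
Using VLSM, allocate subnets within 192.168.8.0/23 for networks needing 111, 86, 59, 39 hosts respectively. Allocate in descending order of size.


111 hosts -> /25 (126 usable): 192.168.8.0/25
86 hosts -> /25 (126 usable): 192.168.8.128/25
59 hosts -> /26 (62 usable): 192.168.9.0/26
39 hosts -> /26 (62 usable): 192.168.9.64/26
Allocation: 192.168.8.0/25 (111 hosts, 126 usable); 192.168.8.128/25 (86 hosts, 126 usable); 192.168.9.0/26 (59 hosts, 62 usable); 192.168.9.64/26 (39 hosts, 62 usable)


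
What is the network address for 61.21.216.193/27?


IP:   00111101.00010101.11011000.11000001
Mask: 11111111.11111111.11111111.11100000
AND operation:
Net:  00111101.00010101.11011000.11000000
Network: 61.21.216.192/27


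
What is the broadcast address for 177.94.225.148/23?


Network: 177.94.224.0/23
Host bits = 9
Set all host bits to 1:
Broadcast: 177.94.225.255


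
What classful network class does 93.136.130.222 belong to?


First octet: 93
Binary: 01011101
0xxxxxxx -> Class A (1-126)
Class A, default mask 255.0.0.0 (/8)


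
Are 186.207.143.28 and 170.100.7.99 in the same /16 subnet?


Mask: 255.255.0.0
186.207.143.28 AND mask = 186.207.0.0
170.100.7.99 AND mask = 170.100.0.0
No, different subnets (186.207.0.0 vs 170.100.0.0)


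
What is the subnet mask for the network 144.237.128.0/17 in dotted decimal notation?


/17 means 17 network bits, 15 host bits
Binary: 11111111111111111000000000000000
Mask: 255.255.128.0


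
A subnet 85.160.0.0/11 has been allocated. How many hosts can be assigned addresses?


Host bits = 32 - 11 = 21
Total addresses = 2^21 = 2097152
Usable = total - 2 (network and broadcast)
Usable hosts: 2097150


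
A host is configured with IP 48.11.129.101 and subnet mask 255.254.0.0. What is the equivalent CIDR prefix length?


Binary: 11111111.11111110.00000000.00000000
Count leading 1s
Prefix: /15


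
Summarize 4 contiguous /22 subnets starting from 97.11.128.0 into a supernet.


Original prefix: /22
Number of subnets: 4 = 2^2
New prefix = 22 - 2 = 20
Supernet: 97.11.128.0/20


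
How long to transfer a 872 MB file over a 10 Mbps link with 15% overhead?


Effective throughput = 10 * (1 - 15/100) = 8.5 Mbps
File size in Mb = 872 * 8 = 6976 Mb
Time = 6976 / 8.5
Time = 820.7059 seconds


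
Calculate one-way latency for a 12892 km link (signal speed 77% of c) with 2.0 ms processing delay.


Speed = 0.77 * 3e5 km/s = 231000 km/s
Propagation delay = 12892 / 231000 = 0.0558 s = 55.8095 ms
Processing delay = 2.0 ms
Total one-way latency = 57.8095 ms


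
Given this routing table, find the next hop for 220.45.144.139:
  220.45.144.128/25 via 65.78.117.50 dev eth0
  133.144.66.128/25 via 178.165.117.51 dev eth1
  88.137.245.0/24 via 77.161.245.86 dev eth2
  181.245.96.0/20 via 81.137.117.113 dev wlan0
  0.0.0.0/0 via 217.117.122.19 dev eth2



Longest prefix match for 220.45.144.139:
  /25 220.45.144.128: MATCH
  /25 133.144.66.128: no
  /24 88.137.245.0: no
  /20 181.245.96.0: no
  /0 0.0.0.0: MATCH
Selected: next-hop 65.78.117.50 via eth0 (matched /25)


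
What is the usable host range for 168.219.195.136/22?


Network: 168.219.192.0
Broadcast: 168.219.195.255
First usable = network + 1
Last usable = broadcast - 1
Range: 168.219.192.1 to 168.219.195.254


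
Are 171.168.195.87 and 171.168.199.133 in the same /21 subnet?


Mask: 255.255.248.0
171.168.195.87 AND mask = 171.168.192.0
171.168.199.133 AND mask = 171.168.192.0
Yes, same subnet (171.168.192.0)


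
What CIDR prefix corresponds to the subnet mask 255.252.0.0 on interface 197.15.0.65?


Binary: 11111111.11111100.00000000.00000000
Count leading 1s
Prefix: /14


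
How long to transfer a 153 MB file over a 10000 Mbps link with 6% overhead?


Effective throughput = 10000 * (1 - 6/100) = 9400 Mbps
File size in Mb = 153 * 8 = 1224 Mb
Time = 1224 / 9400
Time = 0.1302 seconds


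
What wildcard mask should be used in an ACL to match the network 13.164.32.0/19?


Subnet mask: 255.255.224.0
Wildcard = 255.255.255.255 - subnet mask
255 - 255 = 0
255 - 255 = 0
255 - 224 = 31
255 - 0 = 255
Wildcard: 0.0.31.255


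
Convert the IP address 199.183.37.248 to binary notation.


199 = 11000111
183 = 10110111
37 = 00100101
248 = 11111000
Binary: 11000111.10110111.00100101.11111000


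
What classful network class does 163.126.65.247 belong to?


First octet: 163
Binary: 10100011
10xxxxxx -> Class B (128-191)
Class B, default mask 255.255.0.0 (/16)


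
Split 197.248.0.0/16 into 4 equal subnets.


New prefix = 16 + 2 = 18
Each subnet has 16384 addresses
  197.248.0.0/18
  197.248.64.0/18
  197.248.128.0/18
  197.248.192.0/18
Subnets: 197.248.0.0/18, 197.248.64.0/18, 197.248.128.0/18, 197.248.192.0/18


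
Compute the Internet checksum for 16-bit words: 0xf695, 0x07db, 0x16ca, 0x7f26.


Sum all words (with carry folding):
+ 0xf695 = 0xf695
+ 0x07db = 0xfe70
+ 0x16ca = 0x153b
+ 0x7f26 = 0x9461
One's complement: ~0x9461
Checksum = 0x6b9e


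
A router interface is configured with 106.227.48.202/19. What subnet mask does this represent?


/19 means 19 network bits, 13 host bits
Binary: 11111111111111111110000000000000
Mask: 255.255.224.0


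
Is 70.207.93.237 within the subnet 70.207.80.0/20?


Subnet network: 70.207.80.0
Test IP AND mask: 70.207.80.0
Yes, 70.207.93.237 is in 70.207.80.0/20


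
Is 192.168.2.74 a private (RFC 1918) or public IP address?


RFC 1918 private ranges:
  10.0.0.0/8 (10.0.0.0 - 10.255.255.255)
  172.16.0.0/12 (172.16.0.0 - 172.31.255.255)
  192.168.0.0/16 (192.168.0.0 - 192.168.255.255)
Private (in 192.168.0.0/16)


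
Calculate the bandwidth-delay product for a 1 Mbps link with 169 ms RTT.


BDP = bandwidth * RTT
= 1 Mbps * 169 ms
= 1 * 1e6 * 169 / 1000 bits
= 169000 bits
= 21125 bytes
= 20.6299 KB
BDP = 169000 bits (21125 bytes)


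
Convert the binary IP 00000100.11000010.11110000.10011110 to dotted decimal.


00000100 = 4
11000010 = 194
11110000 = 240
10011110 = 158
IP: 4.194.240.158


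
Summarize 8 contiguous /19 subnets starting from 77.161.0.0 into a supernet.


Original prefix: /19
Number of subnets: 8 = 2^3
New prefix = 19 - 3 = 16
Supernet: 77.161.0.0/16


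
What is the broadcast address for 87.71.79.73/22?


Network: 87.71.76.0/22
Host bits = 10
Set all host bits to 1:
Broadcast: 87.71.79.255


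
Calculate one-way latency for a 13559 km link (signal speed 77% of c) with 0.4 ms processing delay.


Speed = 0.77 * 3e5 km/s = 231000 km/s
Propagation delay = 13559 / 231000 = 0.0587 s = 58.697 ms
Processing delay = 0.4 ms
Total one-way latency = 59.097 ms


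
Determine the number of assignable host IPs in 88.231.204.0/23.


Host bits = 32 - 23 = 9
Total addresses = 2^9 = 512
Usable = total - 2 (network and broadcast)
Usable hosts: 510


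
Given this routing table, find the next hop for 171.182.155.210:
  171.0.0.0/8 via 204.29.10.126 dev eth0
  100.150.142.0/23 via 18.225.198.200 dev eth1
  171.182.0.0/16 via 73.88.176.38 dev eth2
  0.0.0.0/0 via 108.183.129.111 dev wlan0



Longest prefix match for 171.182.155.210:
  /8 171.0.0.0: MATCH
  /23 100.150.142.0: no
  /16 171.182.0.0: MATCH
  /0 0.0.0.0: MATCH
Selected: next-hop 73.88.176.38 via eth2 (matched /16)


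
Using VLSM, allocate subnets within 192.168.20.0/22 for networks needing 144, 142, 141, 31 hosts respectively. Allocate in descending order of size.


144 hosts -> /24 (254 usable): 192.168.20.0/24
142 hosts -> /24 (254 usable): 192.168.21.0/24
141 hosts -> /24 (254 usable): 192.168.22.0/24
31 hosts -> /26 (62 usable): 192.168.23.0/26
Allocation: 192.168.20.0/24 (144 hosts, 254 usable); 192.168.21.0/24 (142 hosts, 254 usable); 192.168.22.0/24 (141 hosts, 254 usable); 192.168.23.0/26 (31 hosts, 62 usable)


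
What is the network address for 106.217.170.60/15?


IP:   01101010.11011001.10101010.00111100
Mask: 11111111.11111110.00000000.00000000
AND operation:
Net:  01101010.11011000.00000000.00000000
Network: 106.216.0.0/15


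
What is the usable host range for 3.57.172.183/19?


Network: 3.57.160.0
Broadcast: 3.57.191.255
First usable = network + 1
Last usable = broadcast - 1
Range: 3.57.160.1 to 3.57.191.254


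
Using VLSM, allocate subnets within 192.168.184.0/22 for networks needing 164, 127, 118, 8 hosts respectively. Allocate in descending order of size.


164 hosts -> /24 (254 usable): 192.168.184.0/24
127 hosts -> /24 (254 usable): 192.168.185.0/24
118 hosts -> /25 (126 usable): 192.168.186.0/25
8 hosts -> /28 (14 usable): 192.168.186.128/28
Allocation: 192.168.184.0/24 (164 hosts, 254 usable); 192.168.185.0/24 (127 hosts, 254 usable); 192.168.186.0/25 (118 hosts, 126 usable); 192.168.186.128/28 (8 hosts, 14 usable)


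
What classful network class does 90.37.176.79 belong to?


First octet: 90
Binary: 01011010
0xxxxxxx -> Class A (1-126)
Class A, default mask 255.0.0.0 (/8)


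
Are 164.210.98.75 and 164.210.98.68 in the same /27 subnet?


Mask: 255.255.255.224
164.210.98.75 AND mask = 164.210.98.64
164.210.98.68 AND mask = 164.210.98.64
Yes, same subnet (164.210.98.64)


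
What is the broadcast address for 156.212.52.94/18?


Network: 156.212.0.0/18
Host bits = 14
Set all host bits to 1:
Broadcast: 156.212.63.255


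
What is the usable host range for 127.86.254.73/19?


Network: 127.86.224.0
Broadcast: 127.86.255.255
First usable = network + 1
Last usable = broadcast - 1
Range: 127.86.224.1 to 127.86.255.254


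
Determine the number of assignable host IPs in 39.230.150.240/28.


Host bits = 32 - 28 = 4
Total addresses = 2^4 = 16
Usable = total - 2 (network and broadcast)
Usable hosts: 14


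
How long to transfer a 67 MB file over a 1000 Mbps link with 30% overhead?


Effective throughput = 1000 * (1 - 30/100) = 700 Mbps
File size in Mb = 67 * 8 = 536 Mb
Time = 536 / 700
Time = 0.7657 seconds


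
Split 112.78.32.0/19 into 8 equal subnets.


New prefix = 19 + 3 = 22
Each subnet has 1024 addresses
  112.78.32.0/22
  112.78.36.0/22
  112.78.40.0/22
  112.78.44.0/22
  112.78.48.0/22
  112.78.52.0/22
  112.78.56.0/22
  112.78.60.0/22
Subnets: 112.78.32.0/22, 112.78.36.0/22, 112.78.40.0/22, 112.78.44.0/22, 112.78.48.0/22, 112.78.52.0/22, 112.78.56.0/22, 112.78.60.0/22


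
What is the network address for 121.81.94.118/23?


IP:   01111001.01010001.01011110.01110110
Mask: 11111111.11111111.11111110.00000000
AND operation:
Net:  01111001.01010001.01011110.00000000
Network: 121.81.94.0/23


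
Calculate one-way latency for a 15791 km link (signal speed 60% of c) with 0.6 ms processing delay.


Speed = 0.6 * 3e5 km/s = 180000 km/s
Propagation delay = 15791 / 180000 = 0.0877 s = 87.7278 ms
Processing delay = 0.6 ms
Total one-way latency = 88.3278 ms


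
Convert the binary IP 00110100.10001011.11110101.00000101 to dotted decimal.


00110100 = 52
10001011 = 139
11110101 = 245
00000101 = 5
IP: 52.139.245.5


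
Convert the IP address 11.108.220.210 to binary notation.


11 = 00001011
108 = 01101100
220 = 11011100
210 = 11010010
Binary: 00001011.01101100.11011100.11010010


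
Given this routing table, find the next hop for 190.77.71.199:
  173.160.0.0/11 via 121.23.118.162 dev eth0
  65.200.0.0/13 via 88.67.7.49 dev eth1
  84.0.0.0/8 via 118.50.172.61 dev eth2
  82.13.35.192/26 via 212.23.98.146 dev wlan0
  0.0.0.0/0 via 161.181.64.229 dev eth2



Longest prefix match for 190.77.71.199:
  /11 173.160.0.0: no
  /13 65.200.0.0: no
  /8 84.0.0.0: no
  /26 82.13.35.192: no
  /0 0.0.0.0: MATCH
Selected: next-hop 161.181.64.229 via eth2 (matched /0)


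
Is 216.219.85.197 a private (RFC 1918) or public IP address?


RFC 1918 private ranges:
  10.0.0.0/8 (10.0.0.0 - 10.255.255.255)
  172.16.0.0/12 (172.16.0.0 - 172.31.255.255)
  192.168.0.0/16 (192.168.0.0 - 192.168.255.255)
Public (not in any RFC 1918 range)


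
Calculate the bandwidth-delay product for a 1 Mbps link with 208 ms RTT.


BDP = bandwidth * RTT
= 1 Mbps * 208 ms
= 1 * 1e6 * 208 / 1000 bits
= 208000 bits
= 26000 bytes
= 25.3906 KB
BDP = 208000 bits (26000 bytes)


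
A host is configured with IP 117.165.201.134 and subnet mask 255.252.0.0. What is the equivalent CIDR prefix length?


Binary: 11111111.11111100.00000000.00000000
Count leading 1s
Prefix: /14


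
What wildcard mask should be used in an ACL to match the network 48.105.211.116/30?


Subnet mask: 255.255.255.252
Wildcard = 255.255.255.255 - subnet mask
255 - 255 = 0
255 - 255 = 0
255 - 255 = 0
255 - 252 = 3
Wildcard: 0.0.0.3


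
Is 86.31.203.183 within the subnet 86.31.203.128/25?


Subnet network: 86.31.203.128
Test IP AND mask: 86.31.203.128
Yes, 86.31.203.183 is in 86.31.203.128/25


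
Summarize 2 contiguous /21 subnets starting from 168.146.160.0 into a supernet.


Original prefix: /21
Number of subnets: 2 = 2^1
New prefix = 21 - 1 = 20
Supernet: 168.146.160.0/20


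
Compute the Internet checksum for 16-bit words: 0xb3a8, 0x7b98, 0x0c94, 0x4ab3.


Sum all words (with carry folding):
+ 0xb3a8 = 0xb3a8
+ 0x7b98 = 0x2f41
+ 0x0c94 = 0x3bd5
+ 0x4ab3 = 0x8688
One's complement: ~0x8688
Checksum = 0x7977


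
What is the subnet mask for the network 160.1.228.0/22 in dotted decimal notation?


/22 means 22 network bits, 10 host bits
Binary: 11111111111111111111110000000000
Mask: 255.255.252.0


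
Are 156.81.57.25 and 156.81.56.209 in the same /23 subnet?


Mask: 255.255.254.0
156.81.57.25 AND mask = 156.81.56.0
156.81.56.209 AND mask = 156.81.56.0
Yes, same subnet (156.81.56.0)


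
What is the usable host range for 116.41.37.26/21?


Network: 116.41.32.0
Broadcast: 116.41.39.255
First usable = network + 1
Last usable = broadcast - 1
Range: 116.41.32.1 to 116.41.39.254


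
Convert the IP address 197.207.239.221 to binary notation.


197 = 11000101
207 = 11001111
239 = 11101111
221 = 11011101
Binary: 11000101.11001111.11101111.11011101


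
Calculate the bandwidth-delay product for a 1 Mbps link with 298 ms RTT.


BDP = bandwidth * RTT
= 1 Mbps * 298 ms
= 1 * 1e6 * 298 / 1000 bits
= 298000 bits
= 37250 bytes
= 36.377 KB
BDP = 298000 bits (37250 bytes)


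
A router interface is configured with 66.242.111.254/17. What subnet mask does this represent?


/17 means 17 network bits, 15 host bits
Binary: 11111111111111111000000000000000
Mask: 255.255.128.0


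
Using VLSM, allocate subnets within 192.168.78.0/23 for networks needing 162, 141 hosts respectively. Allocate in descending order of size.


162 hosts -> /24 (254 usable): 192.168.78.0/24
141 hosts -> /24 (254 usable): 192.168.79.0/24
Allocation: 192.168.78.0/24 (162 hosts, 254 usable); 192.168.79.0/24 (141 hosts, 254 usable)


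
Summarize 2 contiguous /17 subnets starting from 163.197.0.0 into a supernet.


Original prefix: /17
Number of subnets: 2 = 2^1
New prefix = 17 - 1 = 16
Supernet: 163.197.0.0/16


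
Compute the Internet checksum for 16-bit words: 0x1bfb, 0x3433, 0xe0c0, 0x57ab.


Sum all words (with carry folding):
+ 0x1bfb = 0x1bfb
+ 0x3433 = 0x502e
+ 0xe0c0 = 0x30ef
+ 0x57ab = 0x889a
One's complement: ~0x889a
Checksum = 0x7765


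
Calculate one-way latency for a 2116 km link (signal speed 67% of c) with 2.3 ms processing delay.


Speed = 0.67 * 3e5 km/s = 201000 km/s
Propagation delay = 2116 / 201000 = 0.0105 s = 10.5274 ms
Processing delay = 2.3 ms
Total one-way latency = 12.8274 ms


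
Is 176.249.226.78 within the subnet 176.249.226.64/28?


Subnet network: 176.249.226.64
Test IP AND mask: 176.249.226.64
Yes, 176.249.226.78 is in 176.249.226.64/28


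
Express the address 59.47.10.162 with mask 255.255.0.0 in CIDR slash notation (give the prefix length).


Binary: 11111111.11111111.00000000.00000000
Count leading 1s
Prefix: /16


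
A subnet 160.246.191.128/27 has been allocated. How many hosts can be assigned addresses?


Host bits = 32 - 27 = 5
Total addresses = 2^5 = 32
Usable = total - 2 (network and broadcast)
Usable hosts: 30


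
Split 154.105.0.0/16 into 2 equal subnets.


New prefix = 16 + 1 = 17
Each subnet has 32768 addresses
  154.105.0.0/17
  154.105.128.0/17
Subnets: 154.105.0.0/17, 154.105.128.0/17


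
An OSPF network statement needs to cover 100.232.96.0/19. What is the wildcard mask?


Subnet mask: 255.255.224.0
Wildcard = 255.255.255.255 - subnet mask
255 - 255 = 0
255 - 255 = 0
255 - 224 = 31
255 - 0 = 255
Wildcard: 0.0.31.255


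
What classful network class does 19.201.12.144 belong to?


First octet: 19
Binary: 00010011
0xxxxxxx -> Class A (1-126)
Class A, default mask 255.0.0.0 (/8)


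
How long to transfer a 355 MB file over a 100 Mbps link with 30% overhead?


Effective throughput = 100 * (1 - 30/100) = 70 Mbps
File size in Mb = 355 * 8 = 2840 Mb
Time = 2840 / 70
Time = 40.5714 seconds


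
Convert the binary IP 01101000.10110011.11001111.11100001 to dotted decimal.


01101000 = 104
10110011 = 179
11001111 = 207
11100001 = 225
IP: 104.179.207.225


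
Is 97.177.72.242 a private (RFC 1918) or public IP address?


RFC 1918 private ranges:
  10.0.0.0/8 (10.0.0.0 - 10.255.255.255)
  172.16.0.0/12 (172.16.0.0 - 172.31.255.255)
  192.168.0.0/16 (192.168.0.0 - 192.168.255.255)
Public (not in any RFC 1918 range)


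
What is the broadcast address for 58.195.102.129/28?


Network: 58.195.102.128/28
Host bits = 4
Set all host bits to 1:
Broadcast: 58.195.102.143


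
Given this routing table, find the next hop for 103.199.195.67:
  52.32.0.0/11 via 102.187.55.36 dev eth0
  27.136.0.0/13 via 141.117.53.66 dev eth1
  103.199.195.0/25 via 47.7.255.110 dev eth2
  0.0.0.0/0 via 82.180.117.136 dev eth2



Longest prefix match for 103.199.195.67:
  /11 52.32.0.0: no
  /13 27.136.0.0: no
  /25 103.199.195.0: MATCH
  /0 0.0.0.0: MATCH
Selected: next-hop 47.7.255.110 via eth2 (matched /25)


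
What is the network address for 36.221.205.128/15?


IP:   00100100.11011101.11001101.10000000
Mask: 11111111.11111110.00000000.00000000
AND operation:
Net:  00100100.11011100.00000000.00000000
Network: 36.220.0.0/15


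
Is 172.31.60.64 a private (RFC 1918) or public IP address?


RFC 1918 private ranges:
  10.0.0.0/8 (10.0.0.0 - 10.255.255.255)
  172.16.0.0/12 (172.16.0.0 - 172.31.255.255)
  192.168.0.0/16 (192.168.0.0 - 192.168.255.255)
Private (in 172.16.0.0/12)


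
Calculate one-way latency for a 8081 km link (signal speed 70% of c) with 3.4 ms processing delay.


Speed = 0.7 * 3e5 km/s = 210000 km/s
Propagation delay = 8081 / 210000 = 0.0385 s = 38.481 ms
Processing delay = 3.4 ms
Total one-way latency = 41.881 ms


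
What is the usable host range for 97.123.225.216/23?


Network: 97.123.224.0
Broadcast: 97.123.225.255
First usable = network + 1
Last usable = broadcast - 1
Range: 97.123.224.1 to 97.123.225.254


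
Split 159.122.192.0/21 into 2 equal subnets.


New prefix = 21 + 1 = 22
Each subnet has 1024 addresses
  159.122.192.0/22
  159.122.196.0/22
Subnets: 159.122.192.0/22, 159.122.196.0/22


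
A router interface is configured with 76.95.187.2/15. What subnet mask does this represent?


/15 means 15 network bits, 17 host bits
Binary: 11111111111111100000000000000000
Mask: 255.254.0.0


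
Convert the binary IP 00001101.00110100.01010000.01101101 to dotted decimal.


00001101 = 13
00110100 = 52
01010000 = 80
01101101 = 109
IP: 13.52.80.109


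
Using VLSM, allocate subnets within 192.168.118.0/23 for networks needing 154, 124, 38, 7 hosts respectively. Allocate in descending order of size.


154 hosts -> /24 (254 usable): 192.168.118.0/24
124 hosts -> /25 (126 usable): 192.168.119.0/25
38 hosts -> /26 (62 usable): 192.168.119.128/26
7 hosts -> /28 (14 usable): 192.168.119.192/28
Allocation: 192.168.118.0/24 (154 hosts, 254 usable); 192.168.119.0/25 (124 hosts, 126 usable); 192.168.119.128/26 (38 hosts, 62 usable); 192.168.119.192/28 (7 hosts, 14 usable)


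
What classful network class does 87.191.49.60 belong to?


First octet: 87
Binary: 01010111
0xxxxxxx -> Class A (1-126)
Class A, default mask 255.0.0.0 (/8)


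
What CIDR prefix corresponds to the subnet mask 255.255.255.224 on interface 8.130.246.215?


Binary: 11111111.11111111.11111111.11100000
Count leading 1s
Prefix: /27


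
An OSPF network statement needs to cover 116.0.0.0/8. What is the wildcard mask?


Subnet mask: 255.0.0.0
Wildcard = 255.255.255.255 - subnet mask
255 - 255 = 0
255 - 0 = 255
255 - 0 = 255
255 - 0 = 255
Wildcard: 0.255.255.255


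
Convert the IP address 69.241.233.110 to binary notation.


69 = 01000101
241 = 11110001
233 = 11101001
110 = 01101110
Binary: 01000101.11110001.11101001.01101110


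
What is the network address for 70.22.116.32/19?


IP:   01000110.00010110.01110100.00100000
Mask: 11111111.11111111.11100000.00000000
AND operation:
Net:  01000110.00010110.01100000.00000000
Network: 70.22.96.0/19


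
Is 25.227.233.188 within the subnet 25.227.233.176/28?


Subnet network: 25.227.233.176
Test IP AND mask: 25.227.233.176
Yes, 25.227.233.188 is in 25.227.233.176/28


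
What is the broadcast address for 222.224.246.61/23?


Network: 222.224.246.0/23
Host bits = 9
Set all host bits to 1:
Broadcast: 222.224.247.255


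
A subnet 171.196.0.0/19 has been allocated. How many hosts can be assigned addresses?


Host bits = 32 - 19 = 13
Total addresses = 2^13 = 8192
Usable = total - 2 (network and broadcast)
Usable hosts: 8190


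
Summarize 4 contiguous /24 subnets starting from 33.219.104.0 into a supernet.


Original prefix: /24
Number of subnets: 4 = 2^2
New prefix = 24 - 2 = 22
Supernet: 33.219.104.0/22


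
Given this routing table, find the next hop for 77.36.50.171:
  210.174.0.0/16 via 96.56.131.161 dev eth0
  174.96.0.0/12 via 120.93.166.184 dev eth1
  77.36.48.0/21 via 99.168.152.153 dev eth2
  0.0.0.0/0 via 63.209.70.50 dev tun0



Longest prefix match for 77.36.50.171:
  /16 210.174.0.0: no
  /12 174.96.0.0: no
  /21 77.36.48.0: MATCH
  /0 0.0.0.0: MATCH
Selected: next-hop 99.168.152.153 via eth2 (matched /21)


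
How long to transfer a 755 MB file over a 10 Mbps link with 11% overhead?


Effective throughput = 10 * (1 - 11/100) = 8.9 Mbps
File size in Mb = 755 * 8 = 6040 Mb
Time = 6040 / 8.9
Time = 678.6517 seconds


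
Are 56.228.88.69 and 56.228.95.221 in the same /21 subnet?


Mask: 255.255.248.0
56.228.88.69 AND mask = 56.228.88.0
56.228.95.221 AND mask = 56.228.88.0
Yes, same subnet (56.228.88.0)


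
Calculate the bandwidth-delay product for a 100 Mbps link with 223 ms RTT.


BDP = bandwidth * RTT
= 100 Mbps * 223 ms
= 100 * 1e6 * 223 / 1000 bits
= 22300000 bits
= 2787500 bytes
= 2722.168 KB
BDP = 22300000 bits (2787500 bytes)


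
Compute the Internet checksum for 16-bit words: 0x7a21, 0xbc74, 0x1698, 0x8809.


Sum all words (with carry folding):
+ 0x7a21 = 0x7a21
+ 0xbc74 = 0x3696
+ 0x1698 = 0x4d2e
+ 0x8809 = 0xd537
One's complement: ~0xd537
Checksum = 0x2ac8


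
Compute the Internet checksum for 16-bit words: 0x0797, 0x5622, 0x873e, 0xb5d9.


Sum all words (with carry folding):
+ 0x0797 = 0x0797
+ 0x5622 = 0x5db9
+ 0x873e = 0xe4f7
+ 0xb5d9 = 0x9ad1
One's complement: ~0x9ad1
Checksum = 0x652e


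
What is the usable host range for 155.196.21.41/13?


Network: 155.192.0.0
Broadcast: 155.199.255.255
First usable = network + 1
Last usable = broadcast - 1
Range: 155.192.0.1 to 155.199.255.254


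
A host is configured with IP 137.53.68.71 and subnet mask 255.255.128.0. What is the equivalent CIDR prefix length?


Binary: 11111111.11111111.10000000.00000000
Count leading 1s
Prefix: /17


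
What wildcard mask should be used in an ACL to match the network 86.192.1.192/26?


Subnet mask: 255.255.255.192
Wildcard = 255.255.255.255 - subnet mask
255 - 255 = 0
255 - 255 = 0
255 - 255 = 0
255 - 192 = 63
Wildcard: 0.0.0.63


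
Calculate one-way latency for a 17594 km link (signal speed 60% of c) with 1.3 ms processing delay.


Speed = 0.6 * 3e5 km/s = 180000 km/s
Propagation delay = 17594 / 180000 = 0.0977 s = 97.7444 ms
Processing delay = 1.3 ms
Total one-way latency = 99.0444 ms


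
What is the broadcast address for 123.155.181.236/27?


Network: 123.155.181.224/27
Host bits = 5
Set all host bits to 1:
Broadcast: 123.155.181.255


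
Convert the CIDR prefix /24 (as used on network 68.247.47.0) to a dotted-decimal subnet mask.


/24 means 24 network bits, 8 host bits
Binary: 11111111111111111111111100000000
Mask: 255.255.255.0


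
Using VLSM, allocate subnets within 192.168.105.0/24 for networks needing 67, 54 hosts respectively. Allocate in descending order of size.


67 hosts -> /25 (126 usable): 192.168.105.0/25
54 hosts -> /26 (62 usable): 192.168.105.128/26
Allocation: 192.168.105.0/25 (67 hosts, 126 usable); 192.168.105.128/26 (54 hosts, 62 usable)


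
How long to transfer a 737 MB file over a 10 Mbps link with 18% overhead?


Effective throughput = 10 * (1 - 18/100) = 8.2 Mbps
File size in Mb = 737 * 8 = 5896 Mb
Time = 5896 / 8.2
Time = 719.0244 seconds


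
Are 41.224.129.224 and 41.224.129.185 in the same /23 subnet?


Mask: 255.255.254.0
41.224.129.224 AND mask = 41.224.128.0
41.224.129.185 AND mask = 41.224.128.0
Yes, same subnet (41.224.128.0)


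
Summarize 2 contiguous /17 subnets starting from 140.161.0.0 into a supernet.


Original prefix: /17
Number of subnets: 2 = 2^1
New prefix = 17 - 1 = 16
Supernet: 140.161.0.0/16


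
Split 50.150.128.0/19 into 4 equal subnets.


New prefix = 19 + 2 = 21
Each subnet has 2048 addresses
  50.150.128.0/21
  50.150.136.0/21
  50.150.144.0/21
  50.150.152.0/21
Subnets: 50.150.128.0/21, 50.150.136.0/21, 50.150.144.0/21, 50.150.152.0/21


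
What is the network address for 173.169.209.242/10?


IP:   10101101.10101001.11010001.11110010
Mask: 11111111.11000000.00000000.00000000
AND operation:
Net:  10101101.10000000.00000000.00000000
Network: 173.128.0.0/10


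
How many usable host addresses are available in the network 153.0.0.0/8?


Host bits = 32 - 8 = 24
Total addresses = 2^24 = 16777216
Usable = total - 2 (network and broadcast)
Usable hosts: 16777214


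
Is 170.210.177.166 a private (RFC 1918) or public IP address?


RFC 1918 private ranges:
  10.0.0.0/8 (10.0.0.0 - 10.255.255.255)
  172.16.0.0/12 (172.16.0.0 - 172.31.255.255)
  192.168.0.0/16 (192.168.0.0 - 192.168.255.255)
Public (not in any RFC 1918 range)


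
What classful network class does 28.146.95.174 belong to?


First octet: 28
Binary: 00011100
0xxxxxxx -> Class A (1-126)
Class A, default mask 255.0.0.0 (/8)


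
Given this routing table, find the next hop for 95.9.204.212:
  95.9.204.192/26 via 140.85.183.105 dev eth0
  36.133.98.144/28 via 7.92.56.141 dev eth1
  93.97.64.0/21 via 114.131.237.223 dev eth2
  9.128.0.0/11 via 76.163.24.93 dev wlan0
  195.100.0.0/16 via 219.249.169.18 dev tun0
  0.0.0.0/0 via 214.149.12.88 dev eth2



Longest prefix match for 95.9.204.212:
  /26 95.9.204.192: MATCH
  /28 36.133.98.144: no
  /21 93.97.64.0: no
  /11 9.128.0.0: no
  /16 195.100.0.0: no
  /0 0.0.0.0: MATCH
Selected: next-hop 140.85.183.105 via eth0 (matched /26)


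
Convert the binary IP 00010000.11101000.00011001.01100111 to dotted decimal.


00010000 = 16
11101000 = 232
00011001 = 25
01100111 = 103
IP: 16.232.25.103


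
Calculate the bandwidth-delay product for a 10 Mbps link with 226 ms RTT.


BDP = bandwidth * RTT
= 10 Mbps * 226 ms
= 10 * 1e6 * 226 / 1000 bits
= 2260000 bits
= 282500 bytes
= 275.8789 KB
BDP = 2260000 bits (282500 bytes)


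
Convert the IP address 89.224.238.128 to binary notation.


89 = 01011001
224 = 11100000
238 = 11101110
128 = 10000000
Binary: 01011001.11100000.11101110.10000000


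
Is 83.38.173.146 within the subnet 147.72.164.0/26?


Subnet network: 147.72.164.0
Test IP AND mask: 83.38.173.128
No, 83.38.173.146 is not in 147.72.164.0/26


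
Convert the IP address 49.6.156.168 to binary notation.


49 = 00110001
6 = 00000110
156 = 10011100
168 = 10101000
Binary: 00110001.00000110.10011100.10101000


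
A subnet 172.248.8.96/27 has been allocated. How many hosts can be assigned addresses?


Host bits = 32 - 27 = 5
Total addresses = 2^5 = 32
Usable = total - 2 (network and broadcast)
Usable hosts: 30


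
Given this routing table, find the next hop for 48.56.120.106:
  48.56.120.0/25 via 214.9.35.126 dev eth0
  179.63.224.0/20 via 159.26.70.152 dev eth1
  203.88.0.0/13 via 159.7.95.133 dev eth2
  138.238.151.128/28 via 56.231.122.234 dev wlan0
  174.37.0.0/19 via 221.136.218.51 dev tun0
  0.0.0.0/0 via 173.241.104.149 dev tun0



Longest prefix match for 48.56.120.106:
  /25 48.56.120.0: MATCH
  /20 179.63.224.0: no
  /13 203.88.0.0: no
  /28 138.238.151.128: no
  /19 174.37.0.0: no
  /0 0.0.0.0: MATCH
Selected: next-hop 214.9.35.126 via eth0 (matched /25)
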